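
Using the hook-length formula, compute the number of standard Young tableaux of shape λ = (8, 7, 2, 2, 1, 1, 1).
# SYT of shape (8, 7, 2, 2, 1, 1, 1) = 768215448

Hook-length formula: f^λ = n! / Π hook(c), product over all cells c of the Young diagram. For λ = (8, 7, 2, 2, 1, 1, 1), n = 22 boxes. Hook lengths by row (left-to-right, top-to-bottom): [14, 10, 7, 6, 5, 4, 3, 1]; [12, 8, 5, 4, 3, 2, 1]; [6, 2]; [5, 1]; [3]; [2]; [1]. Product of hooks = 1463132160000. So f^λ = 22! / 1463132160000 = 1124000727777607680000 / 1463132160000 = 768215448.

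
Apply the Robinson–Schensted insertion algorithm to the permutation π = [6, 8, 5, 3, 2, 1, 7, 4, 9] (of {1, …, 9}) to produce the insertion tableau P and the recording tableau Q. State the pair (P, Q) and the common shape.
P = [1, 4, 9] / [2, 7] / [3, 8] / [5] / [6];  Q = [1, 2, 9] / [3, 7] / [4, 8] / [5] / [6];  common shape = (3, 2, 2, 1, 1)

Row-insert the values π_1, π_2, … into P one at a time, bumping the leftmost entry strictly greater than the inserted value down to the next row. The recording tableau Q records, in position (i, j), the step at which that cell was added to P.
  Insert 6 (step 1): P = [6];  Q = [1]
  Insert 8 (step 2): P = [6, 8];  Q = [1, 2]
  Insert 5 (step 3): P = [5, 8] / [6];  Q = [1, 2] / [3]
  Insert 3 (step 4): P = [3, 8] / [5] / [6];  Q = [1, 2] / [3] / [4]
  Insert 2 (step 5): P = [2, 8] / [3] / [5] / [6];  Q = [1, 2] / [3] / [4] / [5]
  Insert 1 (step 6): P = [1, 8] / [2] / [3] / [5] / [6];  Q = [1, 2] / [3] / [4] / [5] / [6]
  Insert 7 (step 7): P = [1, 7] / [2, 8] / [3] / [5] / [6];  Q = [1, 2] / [3, 7] / [4] / [5] / [6]
  Insert 4 (step 8): P = [1, 4] / [2, 7] / [3, 8] / [5] / [6];  Q = [1, 2] / [3, 7] / [4, 8] / [5] / [6]
  Insert 9 (step 9): P = [1, 4, 9] / [2, 7] / [3, 8] / [5] / [6];  Q = [1, 2, 9] / [3, 7] / [4, 8] / [5] / [6]
Final shape: (3, 2, 2, 1, 1).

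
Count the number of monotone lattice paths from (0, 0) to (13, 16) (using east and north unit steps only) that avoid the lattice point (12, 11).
Number of paths = 59751447

Total paths from (0, 0) to (13, 16): C(29, 13) = 67863915. Paths through (12, 11): (paths (0, 0) → (12, 11)) × (paths (12, 11) → (13, 16)) = C(23, 12) · C(6, 1) = 1352078 · 6 = 8112468. Avoidance count = 67863915 − 8112468 = 59751447.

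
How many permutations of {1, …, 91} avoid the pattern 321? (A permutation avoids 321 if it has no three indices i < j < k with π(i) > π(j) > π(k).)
C_91 = 3935312233584004685417853572763349509774031680023800

These 321-avoiding permutations are counted by the Catalan number C_n = (1/(n + 1)) · C(2n, n). For n = 91: C_91 = (1/92) · C(182, 91) = 362048725489728431058442528694228154899210914562189600/92 = 3935312233584004685417853572763349509774031680023800.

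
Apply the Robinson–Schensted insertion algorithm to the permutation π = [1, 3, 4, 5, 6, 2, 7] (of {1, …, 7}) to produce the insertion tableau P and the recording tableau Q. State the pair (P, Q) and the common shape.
P = [1, 2, 4, 5, 6, 7] / [3];  Q = [1, 2, 3, 4, 5, 7] / [6];  common shape = (6, 1)

Row-insert the values π_1, π_2, … into P one at a time, bumping the leftmost entry strictly greater than the inserted value down to the next row. The recording tableau Q records, in position (i, j), the step at which that cell was added to P.
  Insert 1 (step 1): P = [1];  Q = [1]
  Insert 3 (step 2): P = [1, 3];  Q = [1, 2]
  Insert 4 (step 3): P = [1, 3, 4];  Q = [1, 2, 3]
  Insert 5 (step 4): P = [1, 3, 4, 5];  Q = [1, 2, 3, 4]
  Insert 6 (step 5): P = [1, 3, 4, 5, 6];  Q = [1, 2, 3, 4, 5]
  Insert 2 (step 6): P = [1, 2, 4, 5, 6] / [3];  Q = [1, 2, 3, 4, 5] / [6]
  Insert 7 (step 7): P = [1, 2, 4, 5, 6, 7] / [3];  Q = [1, 2, 3, 4, 5, 7] / [6]
Final shape: (6, 1).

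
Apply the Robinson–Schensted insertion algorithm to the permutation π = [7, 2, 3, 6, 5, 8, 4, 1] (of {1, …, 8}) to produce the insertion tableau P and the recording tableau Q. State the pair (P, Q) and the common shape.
P = [1, 3, 4, 8] / [2] / [5] / [6] / [7];  Q = [1, 3, 4, 6] / [2] / [5] / [7] / [8];  common shape = (4, 1, 1, 1, 1)

Row-insert the values π_1, π_2, … into P one at a time, bumping the leftmost entry strictly greater than the inserted value down to the next row. The recording tableau Q records, in position (i, j), the step at which that cell was added to P.
  Insert 7 (step 1): P = [7];  Q = [1]
  Insert 2 (step 2): P = [2] / [7];  Q = [1] / [2]
  Insert 3 (step 3): P = [2, 3] / [7];  Q = [1, 3] / [2]
  Insert 6 (step 4): P = [2, 3, 6] / [7];  Q = [1, 3, 4] / [2]
  Insert 5 (step 5): P = [2, 3, 5] / [6] / [7];  Q = [1, 3, 4] / [2] / [5]
  Insert 8 (step 6): P = [2, 3, 5, 8] / [6] / [7];  Q = [1, 3, 4, 6] / [2] / [5]
  Insert 4 (step 7): P = [2, 3, 4, 8] / [5] / [6] / [7];  Q = [1, 3, 4, 6] / [2] / [5] / [7]
  Insert 1 (step 8): P = [1, 3, 4, 8] / [2] / [5] / [6] / [7];  Q = [1, 3, 4, 6] / [2] / [5] / [7] / [8]
Final shape: (4, 1, 1, 1, 1).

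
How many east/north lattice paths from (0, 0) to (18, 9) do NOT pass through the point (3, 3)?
Number of paths = 3601545

Total paths from (0, 0) to (18, 9): C(27, 18) = 4686825. Paths through (3, 3): (paths (0, 0) → (3, 3)) × (paths (3, 3) → (18, 9)) = C(6, 3) · C(21, 15) = 20 · 54264 = 1085280. Avoidance count = 4686825 − 1085280 = 3601545.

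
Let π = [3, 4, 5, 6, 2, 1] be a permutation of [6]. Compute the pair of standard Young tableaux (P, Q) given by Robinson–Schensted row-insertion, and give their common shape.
P = [1, 4, 5, 6] / [2] / [3];  Q = [1, 2, 3, 4] / [5] / [6];  common shape = (4, 1, 1)

Row-insert the values π_1, π_2, … into P one at a time, bumping the leftmost entry strictly greater than the inserted value down to the next row. The recording tableau Q records, in position (i, j), the step at which that cell was added to P.
  Insert 3 (step 1): P = [3];  Q = [1]
  Insert 4 (step 2): P = [3, 4];  Q = [1, 2]
  Insert 5 (step 3): P = [3, 4, 5];  Q = [1, 2, 3]
  Insert 6 (step 4): P = [3, 4, 5, 6];  Q = [1, 2, 3, 4]
  Insert 2 (step 5): P = [2, 4, 5, 6] / [3];  Q = [1, 2, 3, 4] / [5]
  Insert 1 (step 6): P = [1, 4, 5, 6] / [2] / [3];  Q = [1, 2, 3, 4] / [5] / [6]
Final shape: (4, 1, 1).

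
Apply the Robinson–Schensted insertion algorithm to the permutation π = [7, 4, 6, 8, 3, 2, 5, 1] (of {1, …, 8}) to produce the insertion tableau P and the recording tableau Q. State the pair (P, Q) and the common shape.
P = [1, 5, 8] / [2, 6] / [3] / [4] / [7];  Q = [1, 3, 4] / [2, 7] / [5] / [6] / [8];  common shape = (3, 2, 1, 1, 1)

Row-insert the values π_1, π_2, … into P one at a time, bumping the leftmost entry strictly greater than the inserted value down to the next row. The recording tableau Q records, in position (i, j), the step at which that cell was added to P.
  Insert 7 (step 1): P = [7];  Q = [1]
  Insert 4 (step 2): P = [4] / [7];  Q = [1] / [2]
  Insert 6 (step 3): P = [4, 6] / [7];  Q = [1, 3] / [2]
  Insert 8 (step 4): P = [4, 6, 8] / [7];  Q = [1, 3, 4] / [2]
  Insert 3 (step 5): P = [3, 6, 8] / [4] / [7];  Q = [1, 3, 4] / [2] / [5]
  Insert 2 (step 6): P = [2, 6, 8] / [3] / [4] / [7];  Q = [1, 3, 4] / [2] / [5] / [6]
  Insert 5 (step 7): P = [2, 5, 8] / [3, 6] / [4] / [7];  Q = [1, 3, 4] / [2, 7] / [5] / [6]
  Insert 1 (step 8): P = [1, 5, 8] / [2, 6] / [3] / [4] / [7];  Q = [1, 3, 4] / [2, 7] / [5] / [6] / [8]
Final shape: (3, 2, 1, 1, 1).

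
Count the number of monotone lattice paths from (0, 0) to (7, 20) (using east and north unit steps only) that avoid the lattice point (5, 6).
Number of paths = 832590

Total paths from (0, 0) to (7, 20): C(27, 7) = 888030. Paths through (5, 6): (paths (0, 0) → (5, 6)) × (paths (5, 6) → (7, 20)) = C(11, 5) · C(16, 2) = 462 · 120 = 55440. Avoidance count = 888030 − 55440 = 832590.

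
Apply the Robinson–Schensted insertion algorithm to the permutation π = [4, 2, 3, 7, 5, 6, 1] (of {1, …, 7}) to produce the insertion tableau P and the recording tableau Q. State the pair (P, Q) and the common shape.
P = [1, 3, 5, 6] / [2, 7] / [4];  Q = [1, 3, 4, 6] / [2, 5] / [7];  common shape = (4, 2, 1)

Row-insert the values π_1, π_2, … into P one at a time, bumping the leftmost entry strictly greater than the inserted value down to the next row. The recording tableau Q records, in position (i, j), the step at which that cell was added to P.
  Insert 4 (step 1): P = [4];  Q = [1]
  Insert 2 (step 2): P = [2] / [4];  Q = [1] / [2]
  Insert 3 (step 3): P = [2, 3] / [4];  Q = [1, 3] / [2]
  Insert 7 (step 4): P = [2, 3, 7] / [4];  Q = [1, 3, 4] / [2]
  Insert 5 (step 5): P = [2, 3, 5] / [4, 7];  Q = [1, 3, 4] / [2, 5]
  Insert 6 (step 6): P = [2, 3, 5, 6] / [4, 7];  Q = [1, 3, 4, 6] / [2, 5]
  Insert 1 (step 7): P = [1, 3, 5, 6] / [2, 7] / [4];  Q = [1, 3, 4, 6] / [2, 5] / [7]
Final shape: (4, 2, 1).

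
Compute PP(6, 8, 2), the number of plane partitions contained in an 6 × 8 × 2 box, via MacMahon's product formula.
PP(6, 8, 2) = 2147145

Evaluate the triple product over i = 1..6, j = 1..8, k = 1..2. The factors are (2/1) · (3/2) · (3/2) · (4/3) · (4/3) · (5/4) · (5/4) · (6/5) · … (96 factors total). The numerators and denominators telescope so the product is an integer; carrying out the multiplication exactly gives PP(6, 8, 2) = 2147145.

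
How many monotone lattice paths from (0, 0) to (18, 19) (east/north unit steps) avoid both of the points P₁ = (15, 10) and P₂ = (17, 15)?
Number of paths = 14468110900

Inclusion–exclusion. Total paths: C(37, 18) = 17672631900. Through P₁: C(25, 15)·C(12, 3) = 719127200. Through P₂: C(32, 17)·C(5, 1) = 2828613600. Since P₁ is strictly southwest of P₂, a monotone path through both must visit P₁ then P₂; paths through both = C(25, 15)·C(7, 2)·C(5, 1) = 343219800. Avoid both = 17672631900 − 719127200 − 2828613600 + 343219800 = 14468110900.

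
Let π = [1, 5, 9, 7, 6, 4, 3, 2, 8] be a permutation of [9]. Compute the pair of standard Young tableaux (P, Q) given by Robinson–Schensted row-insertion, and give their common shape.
P = [1, 2, 6, 8] / [3] / [4] / [5] / [7] / [9];  Q = [1, 2, 3, 9] / [4] / [5] / [6] / [7] / [8];  common shape = (4, 1, 1, 1, 1, 1)

Row-insert the values π_1, π_2, … into P one at a time, bumping the leftmost entry strictly greater than the inserted value down to the next row. The recording tableau Q records, in position (i, j), the step at which that cell was added to P.
  Insert 1 (step 1): P = [1];  Q = [1]
  Insert 5 (step 2): P = [1, 5];  Q = [1, 2]
  Insert 9 (step 3): P = [1, 5, 9];  Q = [1, 2, 3]
  Insert 7 (step 4): P = [1, 5, 7] / [9];  Q = [1, 2, 3] / [4]
  Insert 6 (step 5): P = [1, 5, 6] / [7] / [9];  Q = [1, 2, 3] / [4] / [5]
  Insert 4 (step 6): P = [1, 4, 6] / [5] / [7] / [9];  Q = [1, 2, 3] / [4] / [5] / [6]
  Insert 3 (step 7): P = [1, 3, 6] / [4] / [5] / [7] / [9];  Q = [1, 2, 3] / [4] / [5] / [6] / [7]
  Insert 2 (step 8): P = [1, 2, 6] / [3] / [4] / [5] / [7] / [9];  Q = [1, 2, 3] / [4] / [5] / [6] / [7] / [8]
  Insert 8 (step 9): P = [1, 2, 6, 8] / [3] / [4] / [5] / [7] / [9];  Q = [1, 2, 3, 9] / [4] / [5] / [6] / [7] / [8]
Final shape: (4, 1, 1, 1, 1, 1).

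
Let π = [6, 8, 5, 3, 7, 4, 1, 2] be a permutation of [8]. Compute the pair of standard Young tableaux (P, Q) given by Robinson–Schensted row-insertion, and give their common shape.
P = [1, 2] / [3, 4] / [5, 7] / [6, 8];  Q = [1, 2] / [3, 5] / [4, 6] / [7, 8];  common shape = (2, 2, 2, 2)

Row-insert the values π_1, π_2, … into P one at a time, bumping the leftmost entry strictly greater than the inserted value down to the next row. The recording tableau Q records, in position (i, j), the step at which that cell was added to P.
  Insert 6 (step 1): P = [6];  Q = [1]
  Insert 8 (step 2): P = [6, 8];  Q = [1, 2]
  Insert 5 (step 3): P = [5, 8] / [6];  Q = [1, 2] / [3]
  Insert 3 (step 4): P = [3, 8] / [5] / [6];  Q = [1, 2] / [3] / [4]
  Insert 7 (step 5): P = [3, 7] / [5, 8] / [6];  Q = [1, 2] / [3, 5] / [4]
  Insert 4 (step 6): P = [3, 4] / [5, 7] / [6, 8];  Q = [1, 2] / [3, 5] / [4, 6]
  Insert 1 (step 7): P = [1, 4] / [3, 7] / [5, 8] / [6];  Q = [1, 2] / [3, 5] / [4, 6] / [7]
  Insert 2 (step 8): P = [1, 2] / [3, 4] / [5, 7] / [6, 8];  Q = [1, 2] / [3, 5] / [4, 6] / [7, 8]
Final shape: (2, 2, 2, 2).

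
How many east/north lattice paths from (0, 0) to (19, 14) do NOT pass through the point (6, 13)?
Number of paths = 818429352

Total paths from (0, 0) to (19, 14): C(33, 19) = 818809200. Paths through (6, 13): (paths (0, 0) → (6, 13)) × (paths (6, 13) → (19, 14)) = C(19, 6) · C(14, 13) = 27132 · 14 = 379848. Avoidance count = 818809200 − 379848 = 818429352.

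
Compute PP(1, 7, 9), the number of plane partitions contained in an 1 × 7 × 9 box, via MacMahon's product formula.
PP(1, 7, 9) = 11440

Evaluate the triple product over i = 1..1, j = 1..7, k = 1..9. The factors are (2/1) · (3/2) · (4/3) · (5/4) · (6/5) · (7/6) · (8/7) · (9/8) · … (63 factors total). The numerators and denominators telescope so the product is an integer; carrying out the multiplication exactly gives PP(1, 7, 9) = 11440.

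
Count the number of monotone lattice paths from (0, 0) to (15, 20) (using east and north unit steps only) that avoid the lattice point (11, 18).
Number of paths = 2728983810

Total paths from (0, 0) to (15, 20): C(35, 15) = 3247943160. Paths through (11, 18): (paths (0, 0) → (11, 18)) × (paths (11, 18) → (15, 20)) = C(29, 11) · C(6, 4) = 34597290 · 15 = 518959350. Avoidance count = 3247943160 − 518959350 = 2728983810.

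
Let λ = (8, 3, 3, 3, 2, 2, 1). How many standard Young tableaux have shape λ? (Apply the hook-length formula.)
# SYT of shape (8, 3, 3, 3, 2, 2, 1) = 1066965900

Hook-length formula: f^λ = n! / Π hook(c), product over all cells c of the Young diagram. For λ = (8, 3, 3, 3, 2, 2, 1), n = 22 boxes. Hook lengths by row (left-to-right, top-to-bottom): [14, 12, 9, 5, 4, 3, 2, 1]; [8, 6, 3]; [7, 5, 2]; [6, 4, 1]; [4, 2]; [3, 1]; [1]. Product of hooks = 1053455155200. So f^λ = 22! / 1053455155200 = 1124000727777607680000 / 1053455155200 = 1066965900.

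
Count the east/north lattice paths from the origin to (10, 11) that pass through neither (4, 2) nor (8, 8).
Number of paths = 180441

Inclusion–exclusion. Total paths: C(21, 10) = 352716. Through P₁: C(6, 4)·C(15, 6) = 75075. Through P₂: C(16, 8)·C(5, 2) = 128700. Since P₁ is strictly southwest of P₂, a monotone path through both must visit P₁ then P₂; paths through both = C(6, 4)·C(10, 4)·C(5, 2) = 31500. Avoid both = 352716 − 75075 − 128700 + 31500 = 180441.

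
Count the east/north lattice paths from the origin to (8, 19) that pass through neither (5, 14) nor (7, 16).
Number of paths = 867351

Inclusion–exclusion. Total paths: C(27, 8) = 2220075. Through P₁: C(19, 5)·C(8, 3) = 651168. Through P₂: C(23, 7)·C(4, 1) = 980628. Since P₁ is strictly southwest of P₂, a monotone path through both must visit P₁ then P₂; paths through both = C(19, 5)·C(4, 2)·C(4, 1) = 279072. Avoid both = 2220075 − 651168 − 980628 + 279072 = 867351.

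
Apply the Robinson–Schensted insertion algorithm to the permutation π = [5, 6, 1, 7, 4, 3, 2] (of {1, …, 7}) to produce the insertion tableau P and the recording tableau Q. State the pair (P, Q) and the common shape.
P = [1, 2, 7] / [3, 6] / [4] / [5];  Q = [1, 2, 4] / [3, 5] / [6] / [7];  common shape = (3, 2, 1, 1)

Row-insert the values π_1, π_2, … into P one at a time, bumping the leftmost entry strictly greater than the inserted value down to the next row. The recording tableau Q records, in position (i, j), the step at which that cell was added to P.
  Insert 5 (step 1): P = [5];  Q = [1]
  Insert 6 (step 2): P = [5, 6];  Q = [1, 2]
  Insert 1 (step 3): P = [1, 6] / [5];  Q = [1, 2] / [3]
  Insert 7 (step 4): P = [1, 6, 7] / [5];  Q = [1, 2, 4] / [3]
  Insert 4 (step 5): P = [1, 4, 7] / [5, 6];  Q = [1, 2, 4] / [3, 5]
  Insert 3 (step 6): P = [1, 3, 7] / [4, 6] / [5];  Q = [1, 2, 4] / [3, 5] / [6]
  Insert 2 (step 7): P = [1, 2, 7] / [3, 6] / [4] / [5];  Q = [1, 2, 4] / [3, 5] / [6] / [7]
Final shape: (3, 2, 1, 1).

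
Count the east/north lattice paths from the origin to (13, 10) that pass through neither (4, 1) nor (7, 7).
Number of paths = 647958

Inclusion–exclusion. Total paths: C(23, 13) = 1144066. Through P₁: C(5, 4)·C(18, 9) = 243100. Through P₂: C(14, 7)·C(9, 6) = 288288. Since P₁ is strictly southwest of P₂, a monotone path through both must visit P₁ then P₂; paths through both = C(5, 4)·C(9, 3)·C(9, 6) = 35280. Avoid both = 1144066 − 243100 − 288288 + 35280 = 647958.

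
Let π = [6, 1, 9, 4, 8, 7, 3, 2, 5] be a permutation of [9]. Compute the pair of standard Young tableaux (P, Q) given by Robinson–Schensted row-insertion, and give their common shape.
P = [1, 2, 5] / [3, 7] / [4, 8] / [6] / [9];  Q = [1, 3, 5] / [2, 4] / [6, 9] / [7] / [8];  common shape = (3, 2, 2, 1, 1)

Row-insert the values π_1, π_2, … into P one at a time, bumping the leftmost entry strictly greater than the inserted value down to the next row. The recording tableau Q records, in position (i, j), the step at which that cell was added to P.
  Insert 6 (step 1): P = [6];  Q = [1]
  Insert 1 (step 2): P = [1] / [6];  Q = [1] / [2]
  Insert 9 (step 3): P = [1, 9] / [6];  Q = [1, 3] / [2]
  Insert 4 (step 4): P = [1, 4] / [6, 9];  Q = [1, 3] / [2, 4]
  Insert 8 (step 5): P = [1, 4, 8] / [6, 9];  Q = [1, 3, 5] / [2, 4]
  Insert 7 (step 6): P = [1, 4, 7] / [6, 8] / [9];  Q = [1, 3, 5] / [2, 4] / [6]
  Insert 3 (step 7): P = [1, 3, 7] / [4, 8] / [6] / [9];  Q = [1, 3, 5] / [2, 4] / [6] / [7]
  Insert 2 (step 8): P = [1, 2, 7] / [3, 8] / [4] / [6] / [9];  Q = [1, 3, 5] / [2, 4] / [6] / [7] / [8]
  Insert 5 (step 9): P = [1, 2, 5] / [3, 7] / [4, 8] / [6] / [9];  Q = [1, 3, 5] / [2, 4] / [6, 9] / [7] / [8]
Final shape: (3, 2, 2, 1, 1).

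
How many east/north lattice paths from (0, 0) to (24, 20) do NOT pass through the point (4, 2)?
Number of paths = 1257369340920

Total paths from (0, 0) to (24, 20): C(44, 24) = 1761039350070. Paths through (4, 2): (paths (0, 0) → (4, 2)) × (paths (4, 2) → (24, 20)) = C(6, 4) · C(38, 20) = 15 · 33578000610 = 503670009150. Avoidance count = 1761039350070 − 503670009150 = 1257369340920.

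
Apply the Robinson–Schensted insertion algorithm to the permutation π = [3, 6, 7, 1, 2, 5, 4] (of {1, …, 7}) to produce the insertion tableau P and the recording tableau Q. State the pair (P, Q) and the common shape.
P = [1, 2, 4] / [3, 5, 7] / [6];  Q = [1, 2, 3] / [4, 5, 6] / [7];  common shape = (3, 3, 1)

Row-insert the values π_1, π_2, … into P one at a time, bumping the leftmost entry strictly greater than the inserted value down to the next row. The recording tableau Q records, in position (i, j), the step at which that cell was added to P.
  Insert 3 (step 1): P = [3];  Q = [1]
  Insert 6 (step 2): P = [3, 6];  Q = [1, 2]
  Insert 7 (step 3): P = [3, 6, 7];  Q = [1, 2, 3]
  Insert 1 (step 4): P = [1, 6, 7] / [3];  Q = [1, 2, 3] / [4]
  Insert 2 (step 5): P = [1, 2, 7] / [3, 6];  Q = [1, 2, 3] / [4, 5]
  Insert 5 (step 6): P = [1, 2, 5] / [3, 6, 7];  Q = [1, 2, 3] / [4, 5, 6]
  Insert 4 (step 7): P = [1, 2, 4] / [3, 5, 7] / [6];  Q = [1, 2, 3] / [4, 5, 6] / [7]
Final shape: (3, 3, 1).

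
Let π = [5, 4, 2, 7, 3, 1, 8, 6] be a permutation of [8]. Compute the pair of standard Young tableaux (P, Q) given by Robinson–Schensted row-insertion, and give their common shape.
P = [1, 3, 6] / [2, 7, 8] / [4] / [5];  Q = [1, 4, 7] / [2, 5, 8] / [3] / [6];  common shape = (3, 3, 1, 1)

Row-insert the values π_1, π_2, … into P one at a time, bumping the leftmost entry strictly greater than the inserted value down to the next row. The recording tableau Q records, in position (i, j), the step at which that cell was added to P.
  Insert 5 (step 1): P = [5];  Q = [1]
  Insert 4 (step 2): P = [4] / [5];  Q = [1] / [2]
  Insert 2 (step 3): P = [2] / [4] / [5];  Q = [1] / [2] / [3]
  Insert 7 (step 4): P = [2, 7] / [4] / [5];  Q = [1, 4] / [2] / [3]
  Insert 3 (step 5): P = [2, 3] / [4, 7] / [5];  Q = [1, 4] / [2, 5] / [3]
  Insert 1 (step 6): P = [1, 3] / [2, 7] / [4] / [5];  Q = [1, 4] / [2, 5] / [3] / [6]
  Insert 8 (step 7): P = [1, 3, 8] / [2, 7] / [4] / [5];  Q = [1, 4, 7] / [2, 5] / [3] / [6]
  Insert 6 (step 8): P = [1, 3, 6] / [2, 7, 8] / [4] / [5];  Q = [1, 4, 7] / [2, 5, 8] / [3] / [6]
Final shape: (3, 3, 1, 1).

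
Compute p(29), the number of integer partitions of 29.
p(29) = 4565

Compute p(n) via the recurrence p(n, m) = p(n, m−1) + p(n−m, m), where p(n, m) counts partitions of n with all parts ≤ m and p(n) = p(n, n). The base cases are p(0, m) = 1 and p(n, 0) = 0 for n > 0. Filling the table yields p(29) = 4565. (Euler's pentagonal recurrence is an alternative.)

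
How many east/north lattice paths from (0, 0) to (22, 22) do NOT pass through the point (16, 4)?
Number of paths = 2103446846100

Total paths from (0, 0) to (22, 22): C(44, 22) = 2104098963720. Paths through (16, 4): (paths (0, 0) → (16, 4)) × (paths (16, 4) → (22, 22)) = C(20, 16) · C(24, 6) = 4845 · 134596 = 652117620. Avoidance count = 2104098963720 − 652117620 = 2103446846100.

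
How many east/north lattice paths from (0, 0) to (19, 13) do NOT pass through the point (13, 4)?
Number of paths = 335461700

Total paths from (0, 0) to (19, 13): C(32, 19) = 347373600. Paths through (13, 4): (paths (0, 0) → (13, 4)) × (paths (13, 4) → (19, 13)) = C(17, 13) · C(15, 6) = 2380 · 5005 = 11911900. Avoidance count = 347373600 − 11911900 = 335461700.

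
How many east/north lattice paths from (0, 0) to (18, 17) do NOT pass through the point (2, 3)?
Number of paths = 3083340900

Total paths from (0, 0) to (18, 17): C(35, 18) = 4537567650. Paths through (2, 3): (paths (0, 0) → (2, 3)) × (paths (2, 3) → (18, 17)) = C(5, 2) · C(30, 16) = 10 · 145422675 = 1454226750. Avoidance count = 4537567650 − 1454226750 = 3083340900.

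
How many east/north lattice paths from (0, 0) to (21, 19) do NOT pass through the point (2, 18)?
Number of paths = 131282404600

Total paths from (0, 0) to (21, 19): C(40, 21) = 131282408400. Paths through (2, 18): (paths (0, 0) → (2, 18)) × (paths (2, 18) → (21, 19)) = C(20, 2) · C(20, 19) = 190 · 20 = 3800. Avoidance count = 131282408400 − 3800 = 131282404600.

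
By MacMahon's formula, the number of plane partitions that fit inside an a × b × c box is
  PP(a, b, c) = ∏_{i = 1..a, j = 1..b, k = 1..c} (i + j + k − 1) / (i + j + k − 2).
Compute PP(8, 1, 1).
PP(8, 1, 1) = 9

Evaluate the triple product over i = 1..8, j = 1..1, k = 1..1. The factors are (2/1) · (3/2) · (4/3) · (5/4) · (6/5) · (7/6) · (8/7) · (9/8). The numerators and denominators telescope so the product is an integer; carrying out the multiplication exactly gives PP(8, 1, 1) = 9.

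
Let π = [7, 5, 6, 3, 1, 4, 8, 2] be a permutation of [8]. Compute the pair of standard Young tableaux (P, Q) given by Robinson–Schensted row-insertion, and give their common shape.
P = [1, 2, 8] / [3, 4] / [5, 6] / [7];  Q = [1, 3, 7] / [2, 6] / [4, 8] / [5];  common shape = (3, 2, 2, 1)

Row-insert the values π_1, π_2, … into P one at a time, bumping the leftmost entry strictly greater than the inserted value down to the next row. The recording tableau Q records, in position (i, j), the step at which that cell was added to P.
  Insert 7 (step 1): P = [7];  Q = [1]
  Insert 5 (step 2): P = [5] / [7];  Q = [1] / [2]
  Insert 6 (step 3): P = [5, 6] / [7];  Q = [1, 3] / [2]
  Insert 3 (step 4): P = [3, 6] / [5] / [7];  Q = [1, 3] / [2] / [4]
  Insert 1 (step 5): P = [1, 6] / [3] / [5] / [7];  Q = [1, 3] / [2] / [4] / [5]
  Insert 4 (step 6): P = [1, 4] / [3, 6] / [5] / [7];  Q = [1, 3] / [2, 6] / [4] / [5]
  Insert 8 (step 7): P = [1, 4, 8] / [3, 6] / [5] / [7];  Q = [1, 3, 7] / [2, 6] / [4] / [5]
  Insert 2 (step 8): P = [1, 2, 8] / [3, 4] / [5, 6] / [7];  Q = [1, 3, 7] / [2, 6] / [4, 8] / [5]
Final shape: (3, 2, 2, 1).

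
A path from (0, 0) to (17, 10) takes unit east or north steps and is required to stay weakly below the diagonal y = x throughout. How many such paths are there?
Number of paths = 3749460

By the reflection principle (André's argument), the number of monotone paths to (17, 10) with n ≤ m that never go above y = x is C(27, 17) − C(27, 18) = 8436285 − 4686825 = 3749460.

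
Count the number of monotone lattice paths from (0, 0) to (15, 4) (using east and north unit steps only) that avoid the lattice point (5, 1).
Number of paths = 2160

Total paths from (0, 0) to (15, 4): C(19, 15) = 3876. Paths through (5, 1): (paths (0, 0) → (5, 1)) × (paths (5, 1) → (15, 4)) = C(6, 5) · C(13, 10) = 6 · 286 = 1716. Avoidance count = 3876 − 1716 = 2160.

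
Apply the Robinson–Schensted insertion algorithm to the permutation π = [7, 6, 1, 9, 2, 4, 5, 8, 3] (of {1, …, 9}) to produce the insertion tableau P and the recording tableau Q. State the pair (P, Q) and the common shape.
P = [1, 2, 3, 5, 8] / [4, 9] / [6] / [7];  Q = [1, 4, 6, 7, 8] / [2, 5] / [3] / [9];  common shape = (5, 2, 1, 1)

Row-insert the values π_1, π_2, … into P one at a time, bumping the leftmost entry strictly greater than the inserted value down to the next row. The recording tableau Q records, in position (i, j), the step at which that cell was added to P.
  Insert 7 (step 1): P = [7];  Q = [1]
  Insert 6 (step 2): P = [6] / [7];  Q = [1] / [2]
  Insert 1 (step 3): P = [1] / [6] / [7];  Q = [1] / [2] / [3]
  Insert 9 (step 4): P = [1, 9] / [6] / [7];  Q = [1, 4] / [2] / [3]
  Insert 2 (step 5): P = [1, 2] / [6, 9] / [7];  Q = [1, 4] / [2, 5] / [3]
  Insert 4 (step 6): P = [1, 2, 4] / [6, 9] / [7];  Q = [1, 4, 6] / [2, 5] / [3]
  Insert 5 (step 7): P = [1, 2, 4, 5] / [6, 9] / [7];  Q = [1, 4, 6, 7] / [2, 5] / [3]
  Insert 8 (step 8): P = [1, 2, 4, 5, 8] / [6, 9] / [7];  Q = [1, 4, 6, 7, 8] / [2, 5] / [3]
  Insert 3 (step 9): P = [1, 2, 3, 5, 8] / [4, 9] / [6] / [7];  Q = [1, 4, 6, 7, 8] / [2, 5] / [3] / [9]
Final shape: (5, 2, 1, 1).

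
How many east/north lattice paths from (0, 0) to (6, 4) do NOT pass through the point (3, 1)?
Number of paths = 130

Total paths from (0, 0) to (6, 4): C(10, 6) = 210. Paths through (3, 1): (paths (0, 0) → (3, 1)) × (paths (3, 1) → (6, 4)) = C(4, 3) · C(6, 3) = 4 · 20 = 80. Avoidance count = 210 − 80 = 130.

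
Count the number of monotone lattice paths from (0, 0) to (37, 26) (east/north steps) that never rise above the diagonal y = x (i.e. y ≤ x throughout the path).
Number of paths = 112792097461349754

By the reflection principle (André's argument), the number of monotone paths to (37, 26) with n ≤ m that never go above y = x is C(63, 37) − C(63, 38) = 357174975294274221 − 244382877832924467 = 112792097461349754.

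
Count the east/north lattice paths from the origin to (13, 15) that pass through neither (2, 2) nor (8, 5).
Number of paths = 20113947

Inclusion–exclusion. Total paths: C(28, 13) = 37442160. Through P₁: C(4, 2)·C(24, 11) = 14976864. Through P₂: C(13, 8)·C(15, 5) = 3864861. Since P₁ is strictly southwest of P₂, a monotone path through both must visit P₁ then P₂; paths through both = C(4, 2)·C(9, 6)·C(15, 5) = 1513512. Avoid both = 37442160 − 14976864 − 3864861 + 1513512 = 20113947.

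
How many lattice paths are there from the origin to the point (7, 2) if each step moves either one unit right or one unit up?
Number of paths = 36

A monotone lattice path from (0, 0) to (7, 2) consists of 7 east steps and 2 north steps in some order, so it is determined by which 7 of the 9 steps are east. The count is C(9, 7) = 36.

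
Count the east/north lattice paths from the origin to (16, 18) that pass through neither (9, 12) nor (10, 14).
Number of paths = 1472889690

Inclusion–exclusion. Total paths: C(34, 16) = 2203961430. Through P₁: C(21, 9)·C(13, 7) = 504383880. Through P₂: C(24, 10)·C(10, 6) = 411863760. Since P₁ is strictly southwest of P₂, a monotone path through both must visit P₁ then P₂; paths through both = C(21, 9)·C(3, 1)·C(10, 6) = 185175900. Avoid both = 2203961430 − 504383880 − 411863760 + 185175900 = 1472889690.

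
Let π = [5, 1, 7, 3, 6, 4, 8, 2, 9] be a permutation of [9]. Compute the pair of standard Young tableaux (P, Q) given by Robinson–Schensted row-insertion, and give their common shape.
P = [1, 2, 4, 8, 9] / [3, 6] / [5] / [7];  Q = [1, 3, 5, 7, 9] / [2, 4] / [6] / [8];  common shape = (5, 2, 1, 1)

Row-insert the values π_1, π_2, … into P one at a time, bumping the leftmost entry strictly greater than the inserted value down to the next row. The recording tableau Q records, in position (i, j), the step at which that cell was added to P.
  Insert 5 (step 1): P = [5];  Q = [1]
  Insert 1 (step 2): P = [1] / [5];  Q = [1] / [2]
  Insert 7 (step 3): P = [1, 7] / [5];  Q = [1, 3] / [2]
  Insert 3 (step 4): P = [1, 3] / [5, 7];  Q = [1, 3] / [2, 4]
  Insert 6 (step 5): P = [1, 3, 6] / [5, 7];  Q = [1, 3, 5] / [2, 4]
  Insert 4 (step 6): P = [1, 3, 4] / [5, 6] / [7];  Q = [1, 3, 5] / [2, 4] / [6]
  Insert 8 (step 7): P = [1, 3, 4, 8] / [5, 6] / [7];  Q = [1, 3, 5, 7] / [2, 4] / [6]
  Insert 2 (step 8): P = [1, 2, 4, 8] / [3, 6] / [5] / [7];  Q = [1, 3, 5, 7] / [2, 4] / [6] / [8]
  Insert 9 (step 9): P = [1, 2, 4, 8, 9] / [3, 6] / [5] / [7];  Q = [1, 3, 5, 7, 9] / [2, 4] / [6] / [8]
Final shape: (5, 2, 1, 1).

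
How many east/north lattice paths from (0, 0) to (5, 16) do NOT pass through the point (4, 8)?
Number of paths = 15894

Total paths from (0, 0) to (5, 16): C(21, 5) = 20349. Paths through (4, 8): (paths (0, 0) → (4, 8)) × (paths (4, 8) → (5, 16)) = C(12, 4) · C(9, 1) = 495 · 9 = 4455. Avoidance count = 20349 − 4455 = 15894.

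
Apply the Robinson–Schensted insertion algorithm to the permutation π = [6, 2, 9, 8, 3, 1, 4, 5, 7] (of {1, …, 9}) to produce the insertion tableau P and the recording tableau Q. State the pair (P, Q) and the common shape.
P = [1, 3, 4, 5, 7] / [2, 8] / [6] / [9];  Q = [1, 3, 7, 8, 9] / [2, 4] / [5] / [6];  common shape = (5, 2, 1, 1)

Row-insert the values π_1, π_2, … into P one at a time, bumping the leftmost entry strictly greater than the inserted value down to the next row. The recording tableau Q records, in position (i, j), the step at which that cell was added to P.
  Insert 6 (step 1): P = [6];  Q = [1]
  Insert 2 (step 2): P = [2] / [6];  Q = [1] / [2]
  Insert 9 (step 3): P = [2, 9] / [6];  Q = [1, 3] / [2]
  Insert 8 (step 4): P = [2, 8] / [6, 9];  Q = [1, 3] / [2, 4]
  Insert 3 (step 5): P = [2, 3] / [6, 8] / [9];  Q = [1, 3] / [2, 4] / [5]
  Insert 1 (step 6): P = [1, 3] / [2, 8] / [6] / [9];  Q = [1, 3] / [2, 4] / [5] / [6]
  Insert 4 (step 7): P = [1, 3, 4] / [2, 8] / [6] / [9];  Q = [1, 3, 7] / [2, 4] / [5] / [6]
  Insert 5 (step 8): P = [1, 3, 4, 5] / [2, 8] / [6] / [9];  Q = [1, 3, 7, 8] / [2, 4] / [5] / [6]
  Insert 7 (step 9): P = [1, 3, 4, 5, 7] / [2, 8] / [6] / [9];  Q = [1, 3, 7, 8, 9] / [2, 4] / [5] / [6]
Final shape: (5, 2, 1, 1).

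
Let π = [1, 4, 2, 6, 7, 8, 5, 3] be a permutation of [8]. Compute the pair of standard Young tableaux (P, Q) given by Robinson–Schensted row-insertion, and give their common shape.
P = [1, 2, 3, 7, 8] / [4, 5] / [6];  Q = [1, 2, 4, 5, 6] / [3, 7] / [8];  common shape = (5, 2, 1)

Row-insert the values π_1, π_2, … into P one at a time, bumping the leftmost entry strictly greater than the inserted value down to the next row. The recording tableau Q records, in position (i, j), the step at which that cell was added to P.
  Insert 1 (step 1): P = [1];  Q = [1]
  Insert 4 (step 2): P = [1, 4];  Q = [1, 2]
  Insert 2 (step 3): P = [1, 2] / [4];  Q = [1, 2] / [3]
  Insert 6 (step 4): P = [1, 2, 6] / [4];  Q = [1, 2, 4] / [3]
  Insert 7 (step 5): P = [1, 2, 6, 7] / [4];  Q = [1, 2, 4, 5] / [3]
  Insert 8 (step 6): P = [1, 2, 6, 7, 8] / [4];  Q = [1, 2, 4, 5, 6] / [3]
  Insert 5 (step 7): P = [1, 2, 5, 7, 8] / [4, 6];  Q = [1, 2, 4, 5, 6] / [3, 7]
  Insert 3 (step 8): P = [1, 2, 3, 7, 8] / [4, 5] / [6];  Q = [1, 2, 4, 5, 6] / [3, 7] / [8]
Final shape: (5, 2, 1).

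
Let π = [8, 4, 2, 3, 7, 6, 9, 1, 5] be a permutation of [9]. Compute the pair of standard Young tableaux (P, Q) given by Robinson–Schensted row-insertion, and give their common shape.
P = [1, 3, 5, 9] / [2, 6] / [4, 7] / [8];  Q = [1, 4, 5, 7] / [2, 6] / [3, 9] / [8];  common shape = (4, 2, 2, 1)

Row-insert the values π_1, π_2, … into P one at a time, bumping the leftmost entry strictly greater than the inserted value down to the next row. The recording tableau Q records, in position (i, j), the step at which that cell was added to P.
  Insert 8 (step 1): P = [8];  Q = [1]
  Insert 4 (step 2): P = [4] / [8];  Q = [1] / [2]
  Insert 2 (step 3): P = [2] / [4] / [8];  Q = [1] / [2] / [3]
  Insert 3 (step 4): P = [2, 3] / [4] / [8];  Q = [1, 4] / [2] / [3]
  Insert 7 (step 5): P = [2, 3, 7] / [4] / [8];  Q = [1, 4, 5] / [2] / [3]
  Insert 6 (step 6): P = [2, 3, 6] / [4, 7] / [8];  Q = [1, 4, 5] / [2, 6] / [3]
  Insert 9 (step 7): P = [2, 3, 6, 9] / [4, 7] / [8];  Q = [1, 4, 5, 7] / [2, 6] / [3]
  Insert 1 (step 8): P = [1, 3, 6, 9] / [2, 7] / [4] / [8];  Q = [1, 4, 5, 7] / [2, 6] / [3] / [8]
  Insert 5 (step 9): P = [1, 3, 5, 9] / [2, 6] / [4, 7] / [8];  Q = [1, 4, 5, 7] / [2, 6] / [3, 9] / [8]
Final shape: (4, 2, 2, 1).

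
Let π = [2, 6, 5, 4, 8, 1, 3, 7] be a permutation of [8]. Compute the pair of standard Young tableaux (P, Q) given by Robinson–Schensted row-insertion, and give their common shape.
P = [1, 3, 7] / [2, 4, 8] / [5] / [6];  Q = [1, 2, 5] / [3, 7, 8] / [4] / [6];  common shape = (3, 3, 1, 1)

Row-insert the values π_1, π_2, … into P one at a time, bumping the leftmost entry strictly greater than the inserted value down to the next row. The recording tableau Q records, in position (i, j), the step at which that cell was added to P.
  Insert 2 (step 1): P = [2];  Q = [1]
  Insert 6 (step 2): P = [2, 6];  Q = [1, 2]
  Insert 5 (step 3): P = [2, 5] / [6];  Q = [1, 2] / [3]
  Insert 4 (step 4): P = [2, 4] / [5] / [6];  Q = [1, 2] / [3] / [4]
  Insert 8 (step 5): P = [2, 4, 8] / [5] / [6];  Q = [1, 2, 5] / [3] / [4]
  Insert 1 (step 6): P = [1, 4, 8] / [2] / [5] / [6];  Q = [1, 2, 5] / [3] / [4] / [6]
  Insert 3 (step 7): P = [1, 3, 8] / [2, 4] / [5] / [6];  Q = [1, 2, 5] / [3, 7] / [4] / [6]
  Insert 7 (step 8): P = [1, 3, 7] / [2, 4, 8] / [5] / [6];  Q = [1, 2, 5] / [3, 7, 8] / [4] / [6]
Final shape: (3, 3, 1, 1).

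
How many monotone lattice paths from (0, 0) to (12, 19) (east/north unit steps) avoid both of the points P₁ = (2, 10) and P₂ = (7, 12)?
Number of paths = 96213993

Inclusion–exclusion. Total paths: C(31, 12) = 141120525. Through P₁: C(12, 2)·C(19, 10) = 6096948. Through P₂: C(19, 7)·C(12, 5) = 39907296. Since P₁ is strictly southwest of P₂, a monotone path through both must visit P₁ then P₂; paths through both = C(12, 2)·C(7, 5)·C(12, 5) = 1097712. Avoid both = 141120525 − 6096948 − 39907296 + 1097712 = 96213993.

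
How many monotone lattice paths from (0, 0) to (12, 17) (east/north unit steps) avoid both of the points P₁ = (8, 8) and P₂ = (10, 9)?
Number of paths = 40274325

Inclusion–exclusion. Total paths: C(29, 12) = 51895935. Through P₁: C(16, 8)·C(13, 4) = 9202050. Through P₂: C(19, 10)·C(10, 2) = 4157010. Since P₁ is strictly southwest of P₂, a monotone path through both must visit P₁ then P₂; paths through both = C(16, 8)·C(3, 2)·C(10, 2) = 1737450. Avoid both = 51895935 − 9202050 − 4157010 + 1737450 = 40274325.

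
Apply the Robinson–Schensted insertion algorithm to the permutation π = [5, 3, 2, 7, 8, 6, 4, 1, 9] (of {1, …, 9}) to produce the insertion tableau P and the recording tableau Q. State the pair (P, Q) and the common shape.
P = [1, 4, 8, 9] / [2, 6] / [3, 7] / [5];  Q = [1, 4, 5, 9] / [2, 6] / [3, 7] / [8];  common shape = (4, 2, 2, 1)

Row-insert the values π_1, π_2, … into P one at a time, bumping the leftmost entry strictly greater than the inserted value down to the next row. The recording tableau Q records, in position (i, j), the step at which that cell was added to P.
  Insert 5 (step 1): P = [5];  Q = [1]
  Insert 3 (step 2): P = [3] / [5];  Q = [1] / [2]
  Insert 2 (step 3): P = [2] / [3] / [5];  Q = [1] / [2] / [3]
  Insert 7 (step 4): P = [2, 7] / [3] / [5];  Q = [1, 4] / [2] / [3]
  Insert 8 (step 5): P = [2, 7, 8] / [3] / [5];  Q = [1, 4, 5] / [2] / [3]
  Insert 6 (step 6): P = [2, 6, 8] / [3, 7] / [5];  Q = [1, 4, 5] / [2, 6] / [3]
  Insert 4 (step 7): P = [2, 4, 8] / [3, 6] / [5, 7];  Q = [1, 4, 5] / [2, 6] / [3, 7]
  Insert 1 (step 8): P = [1, 4, 8] / [2, 6] / [3, 7] / [5];  Q = [1, 4, 5] / [2, 6] / [3, 7] / [8]
  Insert 9 (step 9): P = [1, 4, 8, 9] / [2, 6] / [3, 7] / [5];  Q = [1, 4, 5, 9] / [2, 6] / [3, 7] / [8]
Final shape: (4, 2, 2, 1).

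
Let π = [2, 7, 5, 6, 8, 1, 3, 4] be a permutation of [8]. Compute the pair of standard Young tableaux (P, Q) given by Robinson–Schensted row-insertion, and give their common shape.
P = [1, 3, 4, 8] / [2, 5, 6] / [7];  Q = [1, 2, 4, 5] / [3, 7, 8] / [6];  common shape = (4, 3, 1)

Row-insert the values π_1, π_2, … into P one at a time, bumping the leftmost entry strictly greater than the inserted value down to the next row. The recording tableau Q records, in position (i, j), the step at which that cell was added to P.
  Insert 2 (step 1): P = [2];  Q = [1]
  Insert 7 (step 2): P = [2, 7];  Q = [1, 2]
  Insert 5 (step 3): P = [2, 5] / [7];  Q = [1, 2] / [3]
  Insert 6 (step 4): P = [2, 5, 6] / [7];  Q = [1, 2, 4] / [3]
  Insert 8 (step 5): P = [2, 5, 6, 8] / [7];  Q = [1, 2, 4, 5] / [3]
  Insert 1 (step 6): P = [1, 5, 6, 8] / [2] / [7];  Q = [1, 2, 4, 5] / [3] / [6]
  Insert 3 (step 7): P = [1, 3, 6, 8] / [2, 5] / [7];  Q = [1, 2, 4, 5] / [3, 7] / [6]
  Insert 4 (step 8): P = [1, 3, 4, 8] / [2, 5, 6] / [7];  Q = [1, 2, 4, 5] / [3, 7, 8] / [6]
Final shape: (4, 3, 1).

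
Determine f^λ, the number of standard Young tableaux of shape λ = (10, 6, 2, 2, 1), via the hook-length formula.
# SYT of shape (10, 6, 2, 2, 1) = 115472500

Hook-length formula: f^λ = n! / Π hook(c), product over all cells c of the Young diagram. For λ = (10, 6, 2, 2, 1), n = 21 boxes. Hook lengths by row (left-to-right, top-to-bottom): [14, 12, 9, 8, 7, 6, 4, 3, 2, 1]; [9, 7, 4, 3, 2, 1]; [4, 2]; [3, 1]; [1]. Product of hooks = 442451165184. So f^λ = 21! / 442451165184 = 51090942171709440000 / 442451165184 = 115472500.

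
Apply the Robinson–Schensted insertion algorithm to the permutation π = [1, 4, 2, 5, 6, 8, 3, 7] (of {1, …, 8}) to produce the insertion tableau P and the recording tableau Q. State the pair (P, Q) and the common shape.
P = [1, 2, 3, 6, 7] / [4, 5, 8];  Q = [1, 2, 4, 5, 6] / [3, 7, 8];  common shape = (5, 3)

Row-insert the values π_1, π_2, … into P one at a time, bumping the leftmost entry strictly greater than the inserted value down to the next row. The recording tableau Q records, in position (i, j), the step at which that cell was added to P.
  Insert 1 (step 1): P = [1];  Q = [1]
  Insert 4 (step 2): P = [1, 4];  Q = [1, 2]
  Insert 2 (step 3): P = [1, 2] / [4];  Q = [1, 2] / [3]
  Insert 5 (step 4): P = [1, 2, 5] / [4];  Q = [1, 2, 4] / [3]
  Insert 6 (step 5): P = [1, 2, 5, 6] / [4];  Q = [1, 2, 4, 5] / [3]
  Insert 8 (step 6): P = [1, 2, 5, 6, 8] / [4];  Q = [1, 2, 4, 5, 6] / [3]
  Insert 3 (step 7): P = [1, 2, 3, 6, 8] / [4, 5];  Q = [1, 2, 4, 5, 6] / [3, 7]
  Insert 7 (step 8): P = [1, 2, 3, 6, 7] / [4, 5, 8];  Q = [1, 2, 4, 5, 6] / [3, 7, 8]
Final shape: (5, 3).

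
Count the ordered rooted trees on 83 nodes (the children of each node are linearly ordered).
C_82 = 17526585015616776834735140517915655636396234280

These ordered rooted trees are counted by the Catalan number C_n = (1/(n + 1)) · C(2n, n). For n = 82: C_82 = (1/83) · C(164, 82) = 1454706556296192477283016662986999417820887445240/83 = 17526585015616776834735140517915655636396234280.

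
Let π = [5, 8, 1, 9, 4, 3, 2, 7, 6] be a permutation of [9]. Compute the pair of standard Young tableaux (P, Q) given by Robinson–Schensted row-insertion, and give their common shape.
P = [1, 2, 6] / [3, 7, 9] / [4, 8] / [5];  Q = [1, 2, 4] / [3, 5, 8] / [6, 9] / [7];  common shape = (3, 3, 2, 1)

Row-insert the values π_1, π_2, … into P one at a time, bumping the leftmost entry strictly greater than the inserted value down to the next row. The recording tableau Q records, in position (i, j), the step at which that cell was added to P.
  Insert 5 (step 1): P = [5];  Q = [1]
  Insert 8 (step 2): P = [5, 8];  Q = [1, 2]
  Insert 1 (step 3): P = [1, 8] / [5];  Q = [1, 2] / [3]
  Insert 9 (step 4): P = [1, 8, 9] / [5];  Q = [1, 2, 4] / [3]
  Insert 4 (step 5): P = [1, 4, 9] / [5, 8];  Q = [1, 2, 4] / [3, 5]
  Insert 3 (step 6): P = [1, 3, 9] / [4, 8] / [5];  Q = [1, 2, 4] / [3, 5] / [6]
  Insert 2 (step 7): P = [1, 2, 9] / [3, 8] / [4] / [5];  Q = [1, 2, 4] / [3, 5] / [6] / [7]
  Insert 7 (step 8): P = [1, 2, 7] / [3, 8, 9] / [4] / [5];  Q = [1, 2, 4] / [3, 5, 8] / [6] / [7]
  Insert 6 (step 9): P = [1, 2, 6] / [3, 7, 9] / [4, 8] / [5];  Q = [1, 2, 4] / [3, 5, 8] / [6, 9] / [7]
Final shape: (3, 3, 2, 1).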